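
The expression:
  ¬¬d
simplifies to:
d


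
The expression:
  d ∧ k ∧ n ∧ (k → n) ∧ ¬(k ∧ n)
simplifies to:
False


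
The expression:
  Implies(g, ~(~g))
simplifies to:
True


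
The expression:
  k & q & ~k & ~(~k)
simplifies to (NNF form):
False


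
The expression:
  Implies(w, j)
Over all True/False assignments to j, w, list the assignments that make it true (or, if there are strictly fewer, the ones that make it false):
is false only for:
  j=False, w=True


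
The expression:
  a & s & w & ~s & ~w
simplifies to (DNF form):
False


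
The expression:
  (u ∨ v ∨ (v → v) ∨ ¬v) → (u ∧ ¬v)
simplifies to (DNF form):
u ∧ ¬v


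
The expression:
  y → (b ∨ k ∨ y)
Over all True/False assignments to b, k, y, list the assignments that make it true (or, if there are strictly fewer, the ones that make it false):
is always true.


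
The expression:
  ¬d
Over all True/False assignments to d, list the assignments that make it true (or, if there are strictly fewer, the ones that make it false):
is true only for:
  d=False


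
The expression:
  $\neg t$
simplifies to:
$\neg t$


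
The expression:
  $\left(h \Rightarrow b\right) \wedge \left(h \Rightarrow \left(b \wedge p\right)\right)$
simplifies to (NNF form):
$\left(b \wedge p\right) \vee \neg h$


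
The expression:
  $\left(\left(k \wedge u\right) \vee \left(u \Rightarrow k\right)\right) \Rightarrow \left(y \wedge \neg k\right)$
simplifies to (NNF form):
$\neg k \wedge \left(u \vee y\right)$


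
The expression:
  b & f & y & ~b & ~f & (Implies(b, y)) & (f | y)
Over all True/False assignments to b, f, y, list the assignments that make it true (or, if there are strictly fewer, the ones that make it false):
is never true.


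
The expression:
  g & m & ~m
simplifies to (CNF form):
False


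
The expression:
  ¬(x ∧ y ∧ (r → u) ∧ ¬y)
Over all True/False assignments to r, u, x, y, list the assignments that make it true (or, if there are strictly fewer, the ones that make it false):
is always true.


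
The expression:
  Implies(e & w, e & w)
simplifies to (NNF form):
True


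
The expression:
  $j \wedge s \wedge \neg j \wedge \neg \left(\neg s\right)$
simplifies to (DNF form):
$\text{False}$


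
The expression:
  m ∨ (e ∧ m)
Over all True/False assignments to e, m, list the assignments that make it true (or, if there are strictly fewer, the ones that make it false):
is true only for:
  e=False, m=True;
  e=True, m=True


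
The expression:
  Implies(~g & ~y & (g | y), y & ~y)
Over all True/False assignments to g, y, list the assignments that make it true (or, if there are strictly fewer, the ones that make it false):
is always true.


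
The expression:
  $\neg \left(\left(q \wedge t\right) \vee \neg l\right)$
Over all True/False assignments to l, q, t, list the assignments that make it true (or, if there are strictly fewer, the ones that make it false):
is true only for:
  l=True, q=False, t=False;
  l=True, q=False, t=True;
  l=True, q=True, t=False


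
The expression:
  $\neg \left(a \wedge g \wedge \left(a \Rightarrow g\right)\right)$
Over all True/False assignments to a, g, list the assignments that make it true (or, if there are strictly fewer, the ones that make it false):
is false only for:
  a=True, g=True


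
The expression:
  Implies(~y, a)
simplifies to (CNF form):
a | y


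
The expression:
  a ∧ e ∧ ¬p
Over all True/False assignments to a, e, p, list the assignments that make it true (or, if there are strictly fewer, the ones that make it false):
is true only for:
  a=True, e=True, p=False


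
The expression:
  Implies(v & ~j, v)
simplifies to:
True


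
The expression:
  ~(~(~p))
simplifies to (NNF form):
~p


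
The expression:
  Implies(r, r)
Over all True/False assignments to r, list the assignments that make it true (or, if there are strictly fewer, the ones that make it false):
is always true.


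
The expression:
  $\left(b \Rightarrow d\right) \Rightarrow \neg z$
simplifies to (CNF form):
$\left(b \vee \neg z\right) \wedge \left(\neg d \vee \neg z\right)$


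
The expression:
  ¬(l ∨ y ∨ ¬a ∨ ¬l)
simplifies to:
False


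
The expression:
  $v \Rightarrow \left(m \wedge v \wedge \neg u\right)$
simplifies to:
$\left(m \wedge \neg u\right) \vee \neg v$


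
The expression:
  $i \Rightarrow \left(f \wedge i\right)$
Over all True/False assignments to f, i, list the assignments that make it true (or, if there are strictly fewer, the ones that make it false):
is false only for:
  f=False, i=True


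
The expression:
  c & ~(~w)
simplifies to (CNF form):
c & w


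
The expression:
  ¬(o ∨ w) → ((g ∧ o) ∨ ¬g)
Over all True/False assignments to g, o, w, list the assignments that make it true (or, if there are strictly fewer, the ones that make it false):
is false only for:
  g=True, o=False, w=False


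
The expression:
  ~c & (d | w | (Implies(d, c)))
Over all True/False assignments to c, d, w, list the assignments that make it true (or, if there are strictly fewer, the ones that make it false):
is true only for:
  c=False, d=False, w=False;
  c=False, d=False, w=True;
  c=False, d=True, w=False;
  c=False, d=True, w=True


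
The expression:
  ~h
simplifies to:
~h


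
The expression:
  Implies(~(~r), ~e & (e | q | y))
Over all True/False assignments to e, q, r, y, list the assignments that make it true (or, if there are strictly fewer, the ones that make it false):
is false only for:
  e=False, q=False, r=True, y=False;
  e=True, q=False, r=True, y=False;
  e=True, q=False, r=True, y=True;
  e=True, q=True, r=True, y=False;
  e=True, q=True, r=True, y=True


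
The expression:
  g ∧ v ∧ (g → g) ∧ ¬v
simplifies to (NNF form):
False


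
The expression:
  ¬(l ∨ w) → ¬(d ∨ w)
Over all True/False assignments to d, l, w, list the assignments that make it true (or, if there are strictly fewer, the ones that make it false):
is false only for:
  d=True, l=False, w=False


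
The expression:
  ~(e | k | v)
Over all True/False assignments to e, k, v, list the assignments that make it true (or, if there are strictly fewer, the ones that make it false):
is true only for:
  e=False, k=False, v=False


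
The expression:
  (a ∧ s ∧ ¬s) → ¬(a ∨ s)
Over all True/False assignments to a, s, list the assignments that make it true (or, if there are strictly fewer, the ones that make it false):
is always true.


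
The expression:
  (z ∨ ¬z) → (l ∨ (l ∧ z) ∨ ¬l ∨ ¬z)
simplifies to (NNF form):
True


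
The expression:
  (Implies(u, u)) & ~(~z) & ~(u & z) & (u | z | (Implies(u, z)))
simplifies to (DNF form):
z & ~u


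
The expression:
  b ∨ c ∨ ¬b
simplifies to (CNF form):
True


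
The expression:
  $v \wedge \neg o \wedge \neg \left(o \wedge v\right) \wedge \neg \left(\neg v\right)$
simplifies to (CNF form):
$v \wedge \neg o$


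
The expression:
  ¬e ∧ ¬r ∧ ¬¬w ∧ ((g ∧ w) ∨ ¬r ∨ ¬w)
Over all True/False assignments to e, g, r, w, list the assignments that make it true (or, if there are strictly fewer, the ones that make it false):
is true only for:
  e=False, g=False, r=False, w=True;
  e=False, g=True, r=False, w=True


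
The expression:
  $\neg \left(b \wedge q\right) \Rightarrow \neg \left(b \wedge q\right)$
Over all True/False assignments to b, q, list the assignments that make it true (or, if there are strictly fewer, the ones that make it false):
is always true.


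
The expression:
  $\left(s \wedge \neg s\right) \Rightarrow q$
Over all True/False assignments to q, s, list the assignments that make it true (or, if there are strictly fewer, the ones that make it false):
is always true.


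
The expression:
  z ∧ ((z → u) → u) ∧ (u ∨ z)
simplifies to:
z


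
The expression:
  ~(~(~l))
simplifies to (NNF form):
~l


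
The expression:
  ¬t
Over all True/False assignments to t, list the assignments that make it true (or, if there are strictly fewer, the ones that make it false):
is true only for:
  t=False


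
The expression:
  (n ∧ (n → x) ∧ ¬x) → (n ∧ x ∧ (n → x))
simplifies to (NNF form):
True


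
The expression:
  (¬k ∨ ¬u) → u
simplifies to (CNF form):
u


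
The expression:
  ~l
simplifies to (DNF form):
~l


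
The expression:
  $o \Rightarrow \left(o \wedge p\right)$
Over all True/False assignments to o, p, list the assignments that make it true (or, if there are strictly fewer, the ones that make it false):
is false only for:
  o=True, p=False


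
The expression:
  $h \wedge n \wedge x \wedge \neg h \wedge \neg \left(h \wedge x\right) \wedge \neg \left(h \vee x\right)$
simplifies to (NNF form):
$\text{False}$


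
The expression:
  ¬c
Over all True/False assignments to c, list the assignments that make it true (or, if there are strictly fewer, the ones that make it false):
is true only for:
  c=False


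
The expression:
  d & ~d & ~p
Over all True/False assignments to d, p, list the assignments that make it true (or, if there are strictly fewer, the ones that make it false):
is never true.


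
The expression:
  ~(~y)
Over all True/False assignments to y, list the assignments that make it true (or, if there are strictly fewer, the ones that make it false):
is true only for:
  y=True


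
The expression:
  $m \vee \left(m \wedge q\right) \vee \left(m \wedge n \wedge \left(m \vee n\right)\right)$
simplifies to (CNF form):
$m$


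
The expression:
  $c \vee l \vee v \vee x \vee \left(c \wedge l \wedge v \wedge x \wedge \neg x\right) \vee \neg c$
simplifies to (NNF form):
$\text{True}$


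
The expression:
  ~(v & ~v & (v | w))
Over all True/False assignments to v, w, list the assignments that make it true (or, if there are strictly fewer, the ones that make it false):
is always true.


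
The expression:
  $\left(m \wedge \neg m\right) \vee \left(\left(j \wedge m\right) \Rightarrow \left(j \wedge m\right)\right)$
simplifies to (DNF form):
$\text{True}$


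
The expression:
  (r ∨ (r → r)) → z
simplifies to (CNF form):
z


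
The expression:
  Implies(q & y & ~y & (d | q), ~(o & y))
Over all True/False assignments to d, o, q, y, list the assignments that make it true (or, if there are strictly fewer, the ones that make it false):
is always true.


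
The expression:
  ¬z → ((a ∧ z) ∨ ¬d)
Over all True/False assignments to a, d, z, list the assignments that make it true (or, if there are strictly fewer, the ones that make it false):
is false only for:
  a=False, d=True, z=False;
  a=True, d=True, z=False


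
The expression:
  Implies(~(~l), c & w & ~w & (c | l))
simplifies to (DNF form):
~l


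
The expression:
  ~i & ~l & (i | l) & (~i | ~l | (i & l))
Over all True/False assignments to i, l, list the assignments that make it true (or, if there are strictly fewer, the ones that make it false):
is never true.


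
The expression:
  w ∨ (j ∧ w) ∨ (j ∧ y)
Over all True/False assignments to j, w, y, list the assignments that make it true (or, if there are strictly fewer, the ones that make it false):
is false only for:
  j=False, w=False, y=False;
  j=False, w=False, y=True;
  j=True, w=False, y=False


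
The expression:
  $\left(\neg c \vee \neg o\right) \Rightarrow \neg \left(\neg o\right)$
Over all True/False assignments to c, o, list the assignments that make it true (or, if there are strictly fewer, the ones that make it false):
is true only for:
  c=False, o=True;
  c=True, o=True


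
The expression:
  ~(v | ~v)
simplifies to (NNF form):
False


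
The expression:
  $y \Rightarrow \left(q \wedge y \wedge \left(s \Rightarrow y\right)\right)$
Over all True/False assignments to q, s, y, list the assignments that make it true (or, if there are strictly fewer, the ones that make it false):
is false only for:
  q=False, s=False, y=True;
  q=False, s=True, y=True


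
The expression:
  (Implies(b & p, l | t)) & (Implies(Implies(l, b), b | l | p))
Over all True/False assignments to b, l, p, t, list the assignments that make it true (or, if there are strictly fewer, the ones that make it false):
is false only for:
  b=False, l=False, p=False, t=False;
  b=False, l=False, p=False, t=True;
  b=True, l=False, p=True, t=False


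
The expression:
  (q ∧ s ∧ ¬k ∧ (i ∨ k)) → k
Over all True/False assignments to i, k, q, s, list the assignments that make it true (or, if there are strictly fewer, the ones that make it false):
is false only for:
  i=True, k=False, q=True, s=True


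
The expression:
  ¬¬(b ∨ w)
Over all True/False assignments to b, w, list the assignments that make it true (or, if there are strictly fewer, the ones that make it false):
is false only for:
  b=False, w=False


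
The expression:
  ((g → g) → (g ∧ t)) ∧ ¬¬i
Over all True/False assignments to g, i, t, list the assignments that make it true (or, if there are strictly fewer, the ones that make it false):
is true only for:
  g=True, i=True, t=True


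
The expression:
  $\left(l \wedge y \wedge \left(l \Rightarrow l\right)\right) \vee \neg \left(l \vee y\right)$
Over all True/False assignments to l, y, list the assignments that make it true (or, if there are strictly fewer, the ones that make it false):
is true only for:
  l=False, y=False;
  l=True, y=True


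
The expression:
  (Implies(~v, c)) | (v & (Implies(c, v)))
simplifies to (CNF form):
c | v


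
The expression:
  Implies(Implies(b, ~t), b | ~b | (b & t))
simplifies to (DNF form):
True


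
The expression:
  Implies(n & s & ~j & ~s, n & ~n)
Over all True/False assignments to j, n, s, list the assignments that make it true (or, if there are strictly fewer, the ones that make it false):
is always true.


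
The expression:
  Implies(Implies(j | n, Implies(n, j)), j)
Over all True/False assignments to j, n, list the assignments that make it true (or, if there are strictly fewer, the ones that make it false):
is false only for:
  j=False, n=False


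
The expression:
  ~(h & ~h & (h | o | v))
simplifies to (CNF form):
True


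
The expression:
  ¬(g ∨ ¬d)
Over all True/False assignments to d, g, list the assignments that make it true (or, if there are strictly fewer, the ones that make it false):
is true only for:
  d=True, g=False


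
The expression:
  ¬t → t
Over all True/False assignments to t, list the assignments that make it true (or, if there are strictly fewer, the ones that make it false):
is true only for:
  t=True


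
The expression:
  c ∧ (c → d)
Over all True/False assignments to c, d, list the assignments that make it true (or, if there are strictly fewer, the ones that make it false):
is true only for:
  c=True, d=True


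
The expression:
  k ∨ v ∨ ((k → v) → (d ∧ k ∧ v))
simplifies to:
k ∨ v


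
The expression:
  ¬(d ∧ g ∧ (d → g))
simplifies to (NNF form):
¬d ∨ ¬g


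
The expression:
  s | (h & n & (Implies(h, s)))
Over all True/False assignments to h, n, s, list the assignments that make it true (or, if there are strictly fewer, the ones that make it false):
is true only for:
  h=False, n=False, s=True;
  h=False, n=True, s=True;
  h=True, n=False, s=True;
  h=True, n=True, s=True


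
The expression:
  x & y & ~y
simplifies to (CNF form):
False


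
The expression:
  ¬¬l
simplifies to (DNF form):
l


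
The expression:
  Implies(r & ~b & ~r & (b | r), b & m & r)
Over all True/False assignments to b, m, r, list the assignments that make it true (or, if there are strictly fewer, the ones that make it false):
is always true.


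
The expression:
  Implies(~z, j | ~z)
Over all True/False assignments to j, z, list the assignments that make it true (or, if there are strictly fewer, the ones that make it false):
is always true.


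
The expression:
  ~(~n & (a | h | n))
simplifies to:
n | (~a & ~h)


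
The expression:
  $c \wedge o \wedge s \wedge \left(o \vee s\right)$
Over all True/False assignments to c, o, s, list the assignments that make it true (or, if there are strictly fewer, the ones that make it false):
is true only for:
  c=True, o=True, s=True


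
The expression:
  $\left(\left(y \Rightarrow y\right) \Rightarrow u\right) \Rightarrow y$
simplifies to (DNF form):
$y \vee \neg u$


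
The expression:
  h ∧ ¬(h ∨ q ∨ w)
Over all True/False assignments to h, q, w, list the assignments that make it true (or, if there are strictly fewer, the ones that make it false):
is never true.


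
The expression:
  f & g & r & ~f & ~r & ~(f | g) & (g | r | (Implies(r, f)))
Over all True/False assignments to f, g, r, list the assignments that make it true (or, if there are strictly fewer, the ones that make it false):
is never true.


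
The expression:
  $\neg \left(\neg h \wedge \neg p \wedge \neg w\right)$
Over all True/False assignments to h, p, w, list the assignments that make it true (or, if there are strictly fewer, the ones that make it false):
is false only for:
  h=False, p=False, w=False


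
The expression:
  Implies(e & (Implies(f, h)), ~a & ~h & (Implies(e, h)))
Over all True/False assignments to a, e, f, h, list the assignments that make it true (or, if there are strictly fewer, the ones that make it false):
is false only for:
  a=False, e=True, f=False, h=False;
  a=False, e=True, f=False, h=True;
  a=False, e=True, f=True, h=True;
  a=True, e=True, f=False, h=False;
  a=True, e=True, f=False, h=True;
  a=True, e=True, f=True, h=True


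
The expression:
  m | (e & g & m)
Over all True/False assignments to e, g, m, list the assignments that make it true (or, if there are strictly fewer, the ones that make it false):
is true only for:
  e=False, g=False, m=True;
  e=False, g=True, m=True;
  e=True, g=False, m=True;
  e=True, g=True, m=True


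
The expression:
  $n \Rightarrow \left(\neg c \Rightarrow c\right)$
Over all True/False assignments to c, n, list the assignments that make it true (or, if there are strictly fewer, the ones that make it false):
is false only for:
  c=False, n=True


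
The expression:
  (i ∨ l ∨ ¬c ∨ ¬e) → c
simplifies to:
c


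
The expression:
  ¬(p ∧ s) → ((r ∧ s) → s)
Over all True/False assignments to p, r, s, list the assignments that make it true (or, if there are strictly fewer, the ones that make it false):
is always true.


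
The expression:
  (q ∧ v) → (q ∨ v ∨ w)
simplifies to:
True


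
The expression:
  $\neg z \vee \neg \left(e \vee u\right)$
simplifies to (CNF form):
$\left(\neg e \vee \neg z\right) \wedge \left(\neg u \vee \neg z\right)$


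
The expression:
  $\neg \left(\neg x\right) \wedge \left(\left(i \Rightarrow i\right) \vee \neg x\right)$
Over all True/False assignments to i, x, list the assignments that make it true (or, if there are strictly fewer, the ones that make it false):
is true only for:
  i=False, x=True;
  i=True, x=True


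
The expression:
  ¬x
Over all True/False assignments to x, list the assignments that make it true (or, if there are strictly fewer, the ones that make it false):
is true only for:
  x=False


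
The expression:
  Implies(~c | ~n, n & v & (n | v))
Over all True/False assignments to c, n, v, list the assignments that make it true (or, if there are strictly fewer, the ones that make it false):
is true only for:
  c=False, n=True, v=True;
  c=True, n=True, v=False;
  c=True, n=True, v=True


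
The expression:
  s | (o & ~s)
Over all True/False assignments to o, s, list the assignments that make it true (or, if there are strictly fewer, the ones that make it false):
is false only for:
  o=False, s=False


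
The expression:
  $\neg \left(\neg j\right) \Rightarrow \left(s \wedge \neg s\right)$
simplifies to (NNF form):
$\neg j$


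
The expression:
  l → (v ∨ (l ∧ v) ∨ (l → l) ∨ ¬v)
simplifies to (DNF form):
True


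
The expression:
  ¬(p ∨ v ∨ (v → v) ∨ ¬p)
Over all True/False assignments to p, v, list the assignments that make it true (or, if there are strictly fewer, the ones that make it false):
is never true.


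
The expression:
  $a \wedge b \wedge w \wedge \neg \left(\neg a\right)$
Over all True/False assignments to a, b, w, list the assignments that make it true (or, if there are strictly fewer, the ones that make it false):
is true only for:
  a=True, b=True, w=True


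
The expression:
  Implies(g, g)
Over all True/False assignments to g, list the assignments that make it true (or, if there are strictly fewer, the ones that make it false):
is always true.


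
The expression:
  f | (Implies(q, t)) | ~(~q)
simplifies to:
True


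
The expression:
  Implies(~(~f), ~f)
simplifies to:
~f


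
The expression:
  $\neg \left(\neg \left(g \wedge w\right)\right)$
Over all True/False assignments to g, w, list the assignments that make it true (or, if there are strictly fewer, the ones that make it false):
is true only for:
  g=True, w=True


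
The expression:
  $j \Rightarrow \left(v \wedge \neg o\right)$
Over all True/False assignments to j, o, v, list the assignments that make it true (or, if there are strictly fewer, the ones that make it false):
is false only for:
  j=True, o=False, v=False;
  j=True, o=True, v=False;
  j=True, o=True, v=True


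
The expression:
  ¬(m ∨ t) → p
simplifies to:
m ∨ p ∨ t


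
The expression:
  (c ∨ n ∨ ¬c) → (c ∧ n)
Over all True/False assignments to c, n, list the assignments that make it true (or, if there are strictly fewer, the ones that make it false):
is true only for:
  c=True, n=True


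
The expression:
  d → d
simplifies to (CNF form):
True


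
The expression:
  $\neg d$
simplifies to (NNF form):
$\neg d$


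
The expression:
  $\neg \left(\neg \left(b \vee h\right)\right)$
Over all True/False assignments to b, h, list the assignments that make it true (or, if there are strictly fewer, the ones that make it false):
is false only for:
  b=False, h=False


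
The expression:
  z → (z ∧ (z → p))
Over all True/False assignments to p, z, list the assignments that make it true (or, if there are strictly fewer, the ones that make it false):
is false only for:
  p=False, z=True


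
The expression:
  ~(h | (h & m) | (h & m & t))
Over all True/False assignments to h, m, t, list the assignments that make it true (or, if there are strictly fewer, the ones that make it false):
is true only for:
  h=False, m=False, t=False;
  h=False, m=False, t=True;
  h=False, m=True, t=False;
  h=False, m=True, t=True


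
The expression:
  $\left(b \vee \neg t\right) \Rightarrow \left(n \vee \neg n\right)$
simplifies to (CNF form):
$\text{True}$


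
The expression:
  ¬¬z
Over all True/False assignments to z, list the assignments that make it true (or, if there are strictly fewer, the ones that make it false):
is true only for:
  z=True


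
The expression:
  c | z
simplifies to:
c | z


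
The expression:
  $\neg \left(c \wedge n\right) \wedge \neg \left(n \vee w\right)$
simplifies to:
$\neg n \wedge \neg w$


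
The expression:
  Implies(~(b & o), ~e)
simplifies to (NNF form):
~e | (b & o)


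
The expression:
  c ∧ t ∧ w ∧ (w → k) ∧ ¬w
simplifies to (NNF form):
False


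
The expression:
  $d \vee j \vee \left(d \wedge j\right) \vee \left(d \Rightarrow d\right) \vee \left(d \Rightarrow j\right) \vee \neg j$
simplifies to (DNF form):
$\text{True}$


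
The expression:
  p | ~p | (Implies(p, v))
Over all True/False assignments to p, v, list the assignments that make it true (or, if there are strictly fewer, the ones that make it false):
is always true.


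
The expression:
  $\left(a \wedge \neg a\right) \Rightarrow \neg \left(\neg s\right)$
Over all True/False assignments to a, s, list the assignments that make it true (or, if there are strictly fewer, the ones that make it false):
is always true.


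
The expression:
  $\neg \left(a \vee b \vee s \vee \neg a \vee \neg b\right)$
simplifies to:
$\text{False}$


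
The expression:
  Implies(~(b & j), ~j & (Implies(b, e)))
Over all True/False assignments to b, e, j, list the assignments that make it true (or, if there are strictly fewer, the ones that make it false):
is false only for:
  b=False, e=False, j=True;
  b=False, e=True, j=True;
  b=True, e=False, j=False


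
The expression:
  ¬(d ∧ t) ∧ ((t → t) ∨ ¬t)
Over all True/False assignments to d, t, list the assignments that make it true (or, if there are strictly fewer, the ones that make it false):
is false only for:
  d=True, t=True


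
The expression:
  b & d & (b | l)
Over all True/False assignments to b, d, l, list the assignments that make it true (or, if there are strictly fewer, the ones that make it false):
is true only for:
  b=True, d=True, l=False;
  b=True, d=True, l=True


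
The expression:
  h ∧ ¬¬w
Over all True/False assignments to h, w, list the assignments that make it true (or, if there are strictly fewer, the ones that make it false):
is true only for:
  h=True, w=True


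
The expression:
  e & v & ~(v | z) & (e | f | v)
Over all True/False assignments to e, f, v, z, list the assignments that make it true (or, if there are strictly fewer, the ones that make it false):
is never true.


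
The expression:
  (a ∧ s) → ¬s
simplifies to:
¬a ∨ ¬s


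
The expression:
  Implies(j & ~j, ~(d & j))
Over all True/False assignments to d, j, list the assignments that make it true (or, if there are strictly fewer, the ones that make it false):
is always true.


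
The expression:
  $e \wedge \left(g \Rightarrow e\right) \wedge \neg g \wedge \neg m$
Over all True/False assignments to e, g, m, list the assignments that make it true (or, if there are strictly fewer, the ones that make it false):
is true only for:
  e=True, g=False, m=False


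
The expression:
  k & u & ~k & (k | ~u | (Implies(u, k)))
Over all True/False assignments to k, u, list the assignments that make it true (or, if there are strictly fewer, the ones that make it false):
is never true.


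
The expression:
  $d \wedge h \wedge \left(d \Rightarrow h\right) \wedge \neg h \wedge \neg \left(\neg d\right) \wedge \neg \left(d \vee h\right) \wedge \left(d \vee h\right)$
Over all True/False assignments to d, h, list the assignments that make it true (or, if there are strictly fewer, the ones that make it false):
is never true.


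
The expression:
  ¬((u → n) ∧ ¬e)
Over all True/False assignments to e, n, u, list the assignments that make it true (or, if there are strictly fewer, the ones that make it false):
is false only for:
  e=False, n=False, u=False;
  e=False, n=True, u=False;
  e=False, n=True, u=True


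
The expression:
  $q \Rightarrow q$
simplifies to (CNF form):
$\text{True}$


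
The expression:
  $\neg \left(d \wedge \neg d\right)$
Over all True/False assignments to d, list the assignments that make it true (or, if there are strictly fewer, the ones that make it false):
is always true.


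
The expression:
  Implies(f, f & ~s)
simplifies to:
~f | ~s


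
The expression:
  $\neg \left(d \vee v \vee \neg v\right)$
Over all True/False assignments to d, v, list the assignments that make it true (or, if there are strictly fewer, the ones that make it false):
is never true.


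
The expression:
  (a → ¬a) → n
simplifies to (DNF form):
a ∨ n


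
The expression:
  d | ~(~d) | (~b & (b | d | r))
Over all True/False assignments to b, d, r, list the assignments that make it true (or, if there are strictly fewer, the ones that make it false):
is false only for:
  b=False, d=False, r=False;
  b=True, d=False, r=False;
  b=True, d=False, r=True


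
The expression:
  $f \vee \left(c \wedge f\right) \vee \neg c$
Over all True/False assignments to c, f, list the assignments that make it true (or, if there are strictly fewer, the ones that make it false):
is false only for:
  c=True, f=False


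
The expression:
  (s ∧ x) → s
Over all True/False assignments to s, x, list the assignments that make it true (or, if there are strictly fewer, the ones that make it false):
is always true.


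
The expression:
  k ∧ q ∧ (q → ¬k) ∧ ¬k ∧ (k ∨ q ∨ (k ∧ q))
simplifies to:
False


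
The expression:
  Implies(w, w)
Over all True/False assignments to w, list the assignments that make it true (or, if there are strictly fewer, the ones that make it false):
is always true.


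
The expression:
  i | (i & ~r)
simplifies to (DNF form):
i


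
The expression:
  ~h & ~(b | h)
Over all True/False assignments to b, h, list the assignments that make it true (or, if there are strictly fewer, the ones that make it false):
is true only for:
  b=False, h=False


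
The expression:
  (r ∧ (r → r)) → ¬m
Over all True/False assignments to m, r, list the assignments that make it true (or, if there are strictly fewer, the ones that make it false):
is false only for:
  m=True, r=True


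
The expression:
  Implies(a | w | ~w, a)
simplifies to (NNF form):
a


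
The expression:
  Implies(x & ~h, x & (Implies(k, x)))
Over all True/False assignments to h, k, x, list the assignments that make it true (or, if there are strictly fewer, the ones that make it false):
is always true.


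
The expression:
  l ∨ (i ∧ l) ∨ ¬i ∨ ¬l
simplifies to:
True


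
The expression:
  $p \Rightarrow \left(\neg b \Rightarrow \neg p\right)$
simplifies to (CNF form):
$b \vee \neg p$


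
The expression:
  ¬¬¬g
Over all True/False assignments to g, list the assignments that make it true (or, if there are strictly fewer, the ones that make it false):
is true only for:
  g=False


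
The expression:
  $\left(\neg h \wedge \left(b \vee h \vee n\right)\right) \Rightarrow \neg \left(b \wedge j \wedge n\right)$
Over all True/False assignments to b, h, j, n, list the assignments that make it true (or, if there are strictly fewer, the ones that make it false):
is false only for:
  b=True, h=False, j=True, n=True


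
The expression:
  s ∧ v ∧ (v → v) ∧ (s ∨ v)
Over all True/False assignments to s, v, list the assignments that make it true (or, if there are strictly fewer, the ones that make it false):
is true only for:
  s=True, v=True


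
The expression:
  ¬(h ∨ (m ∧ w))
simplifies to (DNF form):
(¬h ∧ ¬m) ∨ (¬h ∧ ¬w)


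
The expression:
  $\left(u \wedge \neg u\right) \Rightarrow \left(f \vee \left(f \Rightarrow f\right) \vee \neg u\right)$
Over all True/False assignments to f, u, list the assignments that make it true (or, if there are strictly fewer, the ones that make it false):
is always true.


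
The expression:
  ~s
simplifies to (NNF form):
~s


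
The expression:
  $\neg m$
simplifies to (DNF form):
$\neg m$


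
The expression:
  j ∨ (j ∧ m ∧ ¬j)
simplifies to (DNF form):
j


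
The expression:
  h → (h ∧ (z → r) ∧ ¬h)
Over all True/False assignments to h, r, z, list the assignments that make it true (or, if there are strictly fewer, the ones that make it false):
is true only for:
  h=False, r=False, z=False;
  h=False, r=False, z=True;
  h=False, r=True, z=False;
  h=False, r=True, z=True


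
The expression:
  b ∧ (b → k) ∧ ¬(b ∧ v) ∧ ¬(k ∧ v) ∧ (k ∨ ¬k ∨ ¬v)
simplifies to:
b ∧ k ∧ ¬v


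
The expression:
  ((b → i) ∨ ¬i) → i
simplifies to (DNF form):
i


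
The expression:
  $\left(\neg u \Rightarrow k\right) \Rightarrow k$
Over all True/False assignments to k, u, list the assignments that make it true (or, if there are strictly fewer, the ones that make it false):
is false only for:
  k=False, u=True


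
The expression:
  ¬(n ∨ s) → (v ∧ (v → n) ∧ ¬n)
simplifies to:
n ∨ s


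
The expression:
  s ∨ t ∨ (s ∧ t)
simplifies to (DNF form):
s ∨ t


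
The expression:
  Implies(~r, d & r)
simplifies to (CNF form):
r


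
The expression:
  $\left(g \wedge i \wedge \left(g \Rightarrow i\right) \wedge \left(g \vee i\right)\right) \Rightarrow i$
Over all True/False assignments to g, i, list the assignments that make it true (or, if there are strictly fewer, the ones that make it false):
is always true.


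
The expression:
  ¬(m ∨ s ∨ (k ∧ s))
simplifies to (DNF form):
¬m ∧ ¬s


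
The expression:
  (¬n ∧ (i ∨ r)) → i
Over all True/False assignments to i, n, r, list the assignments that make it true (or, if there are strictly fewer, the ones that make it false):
is false only for:
  i=False, n=False, r=True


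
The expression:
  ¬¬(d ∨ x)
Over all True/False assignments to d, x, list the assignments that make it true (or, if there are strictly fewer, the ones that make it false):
is false only for:
  d=False, x=False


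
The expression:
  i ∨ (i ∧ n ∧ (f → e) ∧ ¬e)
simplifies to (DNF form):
i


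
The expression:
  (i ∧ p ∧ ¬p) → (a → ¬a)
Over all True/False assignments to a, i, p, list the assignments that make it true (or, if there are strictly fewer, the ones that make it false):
is always true.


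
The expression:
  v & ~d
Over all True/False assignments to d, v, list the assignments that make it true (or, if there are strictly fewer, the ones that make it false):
is true only for:
  d=False, v=True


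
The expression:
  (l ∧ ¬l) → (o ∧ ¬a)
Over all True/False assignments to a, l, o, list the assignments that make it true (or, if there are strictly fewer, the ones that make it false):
is always true.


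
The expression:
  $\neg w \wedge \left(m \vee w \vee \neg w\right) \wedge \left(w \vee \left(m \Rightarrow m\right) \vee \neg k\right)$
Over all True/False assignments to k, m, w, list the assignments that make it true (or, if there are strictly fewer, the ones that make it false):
is true only for:
  k=False, m=False, w=False;
  k=False, m=True, w=False;
  k=True, m=False, w=False;
  k=True, m=True, w=False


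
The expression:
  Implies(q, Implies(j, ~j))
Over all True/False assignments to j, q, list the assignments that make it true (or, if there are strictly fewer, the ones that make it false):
is false only for:
  j=True, q=True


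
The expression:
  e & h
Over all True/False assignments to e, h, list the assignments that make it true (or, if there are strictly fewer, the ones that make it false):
is true only for:
  e=True, h=True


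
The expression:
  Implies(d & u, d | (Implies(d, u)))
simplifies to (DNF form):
True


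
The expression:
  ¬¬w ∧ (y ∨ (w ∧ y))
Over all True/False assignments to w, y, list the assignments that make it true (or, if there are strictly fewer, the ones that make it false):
is true only for:
  w=True, y=True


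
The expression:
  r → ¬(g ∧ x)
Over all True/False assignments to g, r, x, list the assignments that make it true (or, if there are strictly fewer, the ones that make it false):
is false only for:
  g=True, r=True, x=True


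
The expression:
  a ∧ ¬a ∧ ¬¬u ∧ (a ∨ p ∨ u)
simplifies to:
False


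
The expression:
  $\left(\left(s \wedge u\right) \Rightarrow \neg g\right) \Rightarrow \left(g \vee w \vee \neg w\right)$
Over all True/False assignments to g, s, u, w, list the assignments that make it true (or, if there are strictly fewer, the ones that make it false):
is always true.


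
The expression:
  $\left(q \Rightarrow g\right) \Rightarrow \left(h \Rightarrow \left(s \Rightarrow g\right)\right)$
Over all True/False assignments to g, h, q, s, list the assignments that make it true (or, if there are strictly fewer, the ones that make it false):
is false only for:
  g=False, h=True, q=False, s=True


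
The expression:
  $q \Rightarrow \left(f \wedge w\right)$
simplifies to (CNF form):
$\left(f \vee \neg q\right) \wedge \left(w \vee \neg q\right)$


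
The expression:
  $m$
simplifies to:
$m$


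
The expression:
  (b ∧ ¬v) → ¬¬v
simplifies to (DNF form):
v ∨ ¬b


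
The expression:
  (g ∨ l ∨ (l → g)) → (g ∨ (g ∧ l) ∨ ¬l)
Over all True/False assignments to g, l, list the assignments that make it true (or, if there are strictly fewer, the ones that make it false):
is false only for:
  g=False, l=True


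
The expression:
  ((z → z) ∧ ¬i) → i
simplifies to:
i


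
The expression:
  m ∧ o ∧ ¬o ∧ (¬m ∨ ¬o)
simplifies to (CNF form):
False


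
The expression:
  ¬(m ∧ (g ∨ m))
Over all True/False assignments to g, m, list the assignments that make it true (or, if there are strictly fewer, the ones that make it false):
is true only for:
  g=False, m=False;
  g=True, m=False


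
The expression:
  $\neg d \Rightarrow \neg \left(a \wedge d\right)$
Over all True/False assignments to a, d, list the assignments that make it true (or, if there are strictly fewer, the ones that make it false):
is always true.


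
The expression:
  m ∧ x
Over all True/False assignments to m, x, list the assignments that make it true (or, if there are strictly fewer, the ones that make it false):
is true only for:
  m=True, x=True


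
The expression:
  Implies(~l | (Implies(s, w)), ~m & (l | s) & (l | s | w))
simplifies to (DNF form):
(l & ~m) | (s & ~m) | (l & s & ~w)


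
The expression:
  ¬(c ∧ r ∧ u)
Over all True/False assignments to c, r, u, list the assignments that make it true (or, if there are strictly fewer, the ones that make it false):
is false only for:
  c=True, r=True, u=True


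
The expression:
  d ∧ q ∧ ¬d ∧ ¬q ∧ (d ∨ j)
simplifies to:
False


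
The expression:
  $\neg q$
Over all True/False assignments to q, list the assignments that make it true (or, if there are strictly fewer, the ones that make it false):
is true only for:
  q=False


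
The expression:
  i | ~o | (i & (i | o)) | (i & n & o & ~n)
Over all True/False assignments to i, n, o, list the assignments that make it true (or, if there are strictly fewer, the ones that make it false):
is false only for:
  i=False, n=False, o=True;
  i=False, n=True, o=True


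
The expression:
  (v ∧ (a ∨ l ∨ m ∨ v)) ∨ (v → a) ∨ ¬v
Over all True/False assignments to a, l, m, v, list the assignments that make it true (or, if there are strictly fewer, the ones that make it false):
is always true.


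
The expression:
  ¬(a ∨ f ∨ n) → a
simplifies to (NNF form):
a ∨ f ∨ n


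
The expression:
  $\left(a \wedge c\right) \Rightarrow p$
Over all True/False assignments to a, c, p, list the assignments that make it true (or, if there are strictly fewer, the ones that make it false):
is false only for:
  a=True, c=True, p=False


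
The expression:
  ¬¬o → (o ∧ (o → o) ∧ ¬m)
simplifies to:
¬m ∨ ¬o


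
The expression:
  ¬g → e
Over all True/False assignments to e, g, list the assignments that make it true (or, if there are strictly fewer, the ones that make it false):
is false only for:
  e=False, g=False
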